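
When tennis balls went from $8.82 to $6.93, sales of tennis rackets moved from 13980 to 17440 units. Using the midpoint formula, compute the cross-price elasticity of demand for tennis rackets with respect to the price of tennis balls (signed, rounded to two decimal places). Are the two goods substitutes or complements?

%ΔQ_{tennis rackets} = (17440 − 13980)/avg = 3460/15710 = 0.220241…
%ΔP_{tennis balls} = (6.93 − 8.82)/avg = -1.89/7.875 = -0.24
E_cross = (3460/15710) / (-1.89/7.875) = -0.9176…
E_cross < 0 ⇒ the goods are complements.

-0.92; complements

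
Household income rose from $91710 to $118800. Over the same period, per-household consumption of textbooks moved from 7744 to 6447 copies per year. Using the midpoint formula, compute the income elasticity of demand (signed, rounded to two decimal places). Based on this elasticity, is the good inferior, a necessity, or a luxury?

%ΔQ = (6447 − 7744)/[( 7744 + 6447)/2] = -1297/7095.5 = -0.182791…
%ΔIncome = (118800 − 91710)/[( 91710 + 118800)/2] = 27090/105255 = 0.257374…
E_income = (-1297/7095.5) / (27090/105255) = -0.7102…
E_income < 0 ⇒ inferior good.

-0.71; inferior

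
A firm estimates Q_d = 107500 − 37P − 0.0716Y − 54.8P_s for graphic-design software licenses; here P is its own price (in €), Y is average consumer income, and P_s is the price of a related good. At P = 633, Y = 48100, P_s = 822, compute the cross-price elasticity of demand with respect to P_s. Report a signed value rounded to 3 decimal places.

-1.266

At the given values, Q_d = 107500 − 37(633) − 0.0716(48100) − 54.8(822) = 35589.44.
∂Q_d/∂P_s = -54.8.
E = (-54.8) × (822/35589.44) = -1.26570…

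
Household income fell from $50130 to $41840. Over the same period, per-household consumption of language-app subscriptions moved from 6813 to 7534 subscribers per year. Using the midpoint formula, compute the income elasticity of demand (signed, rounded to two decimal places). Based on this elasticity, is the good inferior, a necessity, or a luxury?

-0.56; inferior

%ΔQ = (7534 − 6813)/[( 6813 + 7534)/2] = 721/7173.5 = 0.100508…
%ΔIncome = (41840 − 50130)/[( 50130 + 41840)/2] = -8290/45985 = -0.180276…
E_income = (721/7173.5) / (-8290/45985) = -0.5575…
E_income < 0 ⇒ inferior good.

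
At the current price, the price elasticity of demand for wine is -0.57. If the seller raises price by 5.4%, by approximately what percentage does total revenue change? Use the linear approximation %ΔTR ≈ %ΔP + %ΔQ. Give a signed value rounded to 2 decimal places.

+2.32%

%ΔQ ≈ Ed × %ΔP = (-0.57) × (+5.4%) = -3.0780%
%ΔTR ≈ %ΔP + %ΔQ = (+5.4%) + (-3.0780%) = +2.3220%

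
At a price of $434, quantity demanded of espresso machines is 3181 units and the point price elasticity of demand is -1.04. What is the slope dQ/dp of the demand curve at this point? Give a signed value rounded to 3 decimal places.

-7.623

Ed = (dQ/dp)·(p/Q) ⇒ dQ/dp = Ed·Q/p = (-1.04)·3181/434 = -7.62267…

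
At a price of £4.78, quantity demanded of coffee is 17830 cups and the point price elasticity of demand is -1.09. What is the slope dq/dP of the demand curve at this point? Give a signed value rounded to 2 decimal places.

Ed = (dq/dP)·(P/q) ⇒ dq/dP = Ed·q/P = (-1.09)·17830/4.78 = -4065.8368…

-4065.84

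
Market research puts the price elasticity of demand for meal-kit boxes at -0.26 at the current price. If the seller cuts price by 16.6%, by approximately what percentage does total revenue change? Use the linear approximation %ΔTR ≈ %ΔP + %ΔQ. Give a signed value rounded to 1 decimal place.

-12.3%

%ΔQ ≈ Ed × %ΔP = (-0.26) × (-16.6%) = +4.3160%
%ΔTR ≈ %ΔP + %ΔQ = (-16.6%) + (+4.3160%) = -12.2840%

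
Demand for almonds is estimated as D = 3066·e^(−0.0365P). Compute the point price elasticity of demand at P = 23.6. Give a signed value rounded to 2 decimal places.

-0.86

dD/dP = −0.0365·D = -47.2894. At P = 23.6, D = 1295.6.
Ed = (dD/dP)·(P/D) = (-47.2894) × (23.6/1295.6) = -0.8614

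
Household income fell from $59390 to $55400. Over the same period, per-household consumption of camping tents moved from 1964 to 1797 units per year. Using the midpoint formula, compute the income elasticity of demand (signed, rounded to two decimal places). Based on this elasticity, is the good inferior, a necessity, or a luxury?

1.28; luxury

%ΔQ = (1797 − 1964)/[( 1964 + 1797)/2] = -167/1880.5 = -0.088806…
%ΔIncome = (55400 − 59390)/[( 59390 + 55400)/2] = -3990/57395 = -0.069518…
E_income = (-167/1880.5) / (-3990/57395) = 1.2774…
E_income > 1 ⇒ normal good, luxury.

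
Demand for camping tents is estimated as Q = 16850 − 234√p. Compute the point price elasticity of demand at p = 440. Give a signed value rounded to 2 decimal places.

-0.21

dQ/dp = −234/(2√p) = -5.57776. At p = 440, Q = 11941.6.
Ed = (dQ/dp)·(p/Q) = (-5.57776) × (440/11941.6) = -0.2055…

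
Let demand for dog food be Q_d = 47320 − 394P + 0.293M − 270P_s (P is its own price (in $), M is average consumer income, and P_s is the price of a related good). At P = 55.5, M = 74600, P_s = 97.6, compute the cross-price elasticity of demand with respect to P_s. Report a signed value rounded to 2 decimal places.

-1.26

At the given values, Q_d = 47320 − 394(55.5) + 0.293(74600) − 270(97.6) = 20958.8.
∂Q_d/∂P_s = -270.
E = (-270) × (97.6/20958.8) = -1.2573…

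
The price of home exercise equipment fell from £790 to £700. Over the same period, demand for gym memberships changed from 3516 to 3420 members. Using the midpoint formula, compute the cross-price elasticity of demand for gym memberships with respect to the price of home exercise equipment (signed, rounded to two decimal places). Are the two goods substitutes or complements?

0.23; substitutes

%ΔQ_{gym memberships} = (3420 − 3516)/avg = -96/3468 = -0.027681…
%ΔP_{home exercise equipment} = (700 − 790)/avg = -90/745 = -0.120805…
E_cross = (-96/3468) / (-90/745) = 0.2291…
E_cross > 0 ⇒ the goods are substitutes.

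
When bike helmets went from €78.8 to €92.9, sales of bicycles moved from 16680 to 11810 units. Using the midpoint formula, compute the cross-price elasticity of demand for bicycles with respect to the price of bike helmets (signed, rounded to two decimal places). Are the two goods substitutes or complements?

-2.08; complements

%ΔQ_{bicycles} = (11810 − 16680)/avg = -4870/14245 = -0.341874…
%ΔP_{bike helmets} = (92.9 − 78.8)/avg = 14.1/85.85 = 0.164239…
E_cross = (-4870/14245) / (14.1/85.85) = -2.0815…
E_cross < 0 ⇒ the goods are complements.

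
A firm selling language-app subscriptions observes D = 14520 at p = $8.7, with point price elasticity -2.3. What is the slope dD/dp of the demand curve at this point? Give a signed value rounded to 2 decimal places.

-3838.62

Ed = (dD/dp)·(p/D) ⇒ dD/dp = Ed·D/p = (-2.3)·14520/8.7 = -3838.6206…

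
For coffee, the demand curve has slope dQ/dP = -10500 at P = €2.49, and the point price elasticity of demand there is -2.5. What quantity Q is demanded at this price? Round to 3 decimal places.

10458.000

Ed = (dQ/dP)·(P/Q) ⇒ Q = (dQ/dP)·P/Ed = (-10500)·2.49/(-2.5) = 10458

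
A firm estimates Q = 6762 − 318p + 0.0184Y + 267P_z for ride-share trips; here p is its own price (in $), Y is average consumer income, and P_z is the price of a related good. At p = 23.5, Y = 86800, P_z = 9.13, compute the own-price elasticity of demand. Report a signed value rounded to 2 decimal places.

At the given values, Q = 6762 − 318(23.5) + 0.0184(86800) + 267(9.13) = 3323.83.
∂Q/∂p = −318.
E = (-318) × (23.5/3323.83) = -2.2483…

-2.25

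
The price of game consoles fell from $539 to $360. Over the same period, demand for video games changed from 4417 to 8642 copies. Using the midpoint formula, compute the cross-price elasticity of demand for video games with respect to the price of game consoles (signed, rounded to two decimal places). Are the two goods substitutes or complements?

-1.62; complements

%ΔQ_{video games} = (8642 − 4417)/avg = 4225/6529.5 = 0.647063…
%ΔP_{game consoles} = (360 − 539)/avg = -179/449.5 = -0.398220…
E_cross = (4225/6529.5) / (-179/449.5) = -1.6248…
E_cross < 0 ⇒ the goods are complements.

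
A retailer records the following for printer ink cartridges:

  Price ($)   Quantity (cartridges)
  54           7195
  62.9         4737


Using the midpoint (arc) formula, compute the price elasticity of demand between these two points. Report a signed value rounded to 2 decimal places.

-2.71

%ΔQ = (4737 − 7195) / [(7195 + 4737)/2] = -2458/5966 = -0.412001…
%ΔP = (62.9 − 54) / [(54 + 62.9)/2] = 8.9/58.45 = 0.152266…
Arc Ed = %ΔQ / %ΔP = (-2458/5966) / (8.9/58.45) = -2.7057…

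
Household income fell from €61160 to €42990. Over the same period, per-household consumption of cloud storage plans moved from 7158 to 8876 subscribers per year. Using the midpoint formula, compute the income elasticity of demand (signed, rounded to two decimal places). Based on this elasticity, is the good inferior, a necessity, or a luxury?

-0.61; inferior

%ΔQ = (8876 − 7158)/[( 7158 + 8876)/2] = 1718/8017 = 0.214294…
%ΔIncome = (42990 − 61160)/[( 61160 + 42990)/2] = -18170/52075 = -0.348919…
E_income = (1718/8017) / (-18170/52075) = -0.6141…
E_income < 0 ⇒ inferior good.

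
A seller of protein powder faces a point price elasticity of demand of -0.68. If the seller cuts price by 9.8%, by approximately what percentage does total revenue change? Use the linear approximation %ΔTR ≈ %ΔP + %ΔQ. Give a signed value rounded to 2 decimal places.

%ΔQ ≈ Ed × %ΔP = (-0.68) × (-9.8%) = +6.6640%
%ΔTR ≈ %ΔP + %ΔQ = (-9.8%) + (+6.6640%) = -3.1360%

-3.14%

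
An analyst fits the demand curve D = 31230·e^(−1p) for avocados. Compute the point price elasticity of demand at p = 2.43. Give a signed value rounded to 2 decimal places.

-2.43

dD/dp = −1·D = -2749.39. At p = 2.43, D = 2749.39.
Ed = (dD/dp)·(p/D) = (-2749.39) × (2.43/2749.39) = -2.43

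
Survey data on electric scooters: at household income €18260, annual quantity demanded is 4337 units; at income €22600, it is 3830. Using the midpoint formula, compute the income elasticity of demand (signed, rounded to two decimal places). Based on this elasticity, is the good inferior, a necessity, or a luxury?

%ΔQ = (3830 − 4337)/[( 4337 + 3830)/2] = -507/4083.5 = -0.124158…
%ΔIncome = (22600 − 18260)/[( 18260 + 22600)/2] = 4340/20430 = 0.212432…
E_income = (-507/4083.5) / (4340/20430) = -0.5844…
E_income < 0 ⇒ inferior good.

-0.58; inferior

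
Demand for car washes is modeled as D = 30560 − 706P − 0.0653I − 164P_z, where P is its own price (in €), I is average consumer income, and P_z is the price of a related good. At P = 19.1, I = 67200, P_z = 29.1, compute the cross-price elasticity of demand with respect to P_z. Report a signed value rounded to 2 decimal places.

-0.60

At the given values, D = 30560 − 706(19.1) − 0.0653(67200) − 164(29.1) = 7914.84.
∂D/∂P_z = -164.
E = (-164) × (29.1/7914.84) = -0.6029…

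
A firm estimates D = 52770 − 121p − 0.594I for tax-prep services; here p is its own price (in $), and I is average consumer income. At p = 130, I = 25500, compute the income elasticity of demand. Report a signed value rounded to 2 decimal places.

At the given values, D = 52770 − 121(130) − 0.594(25500) = 21893.
∂D/∂I = -0.594.
E = (-0.594) × (25500/21893) = -0.6918…

-0.69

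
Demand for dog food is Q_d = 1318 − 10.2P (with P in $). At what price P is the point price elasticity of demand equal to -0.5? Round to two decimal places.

Ed = −10.2P/(1318 − 10.2P). Set this equal to -0.5:
10.2P = 0.5·(1318 − 10.2P) ⇒ 10.2P(1 + 0.5) = 0.5·1318
P = 0.5·1318 / (10.2·1.5) = 43.0718…

43.07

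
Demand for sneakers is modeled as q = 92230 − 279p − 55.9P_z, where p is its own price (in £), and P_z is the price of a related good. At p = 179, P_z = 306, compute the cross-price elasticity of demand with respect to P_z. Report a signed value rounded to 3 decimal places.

At the given values, q = 92230 − 279(179) − 55.9(306) = 25183.6.
∂q/∂P_z = -55.9.
E = (-55.9) × (306/25183.6) = -0.67922…

-0.679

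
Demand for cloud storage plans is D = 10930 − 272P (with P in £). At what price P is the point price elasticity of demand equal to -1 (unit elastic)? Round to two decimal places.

20.09

Ed = −272P/(10930 − 272P). Set this equal to -1:
272P = 1·(10930 − 272P) ⇒ 272P(1 + 1) = 1·10930
P = 1·10930 / (272·2) = 20.0919…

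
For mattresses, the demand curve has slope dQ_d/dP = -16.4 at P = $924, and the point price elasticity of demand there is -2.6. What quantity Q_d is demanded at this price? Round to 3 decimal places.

Ed = (dQ_d/dP)·(P/Q_d) ⇒ Q_d = (dQ_d/dP)·P/Ed = (-16.4)·924/(-2.6) = 5828.30769…

5828.308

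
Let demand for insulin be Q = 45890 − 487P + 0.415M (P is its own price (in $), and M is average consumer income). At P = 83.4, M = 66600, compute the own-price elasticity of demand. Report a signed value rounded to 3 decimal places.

At the given values, Q = 45890 − 487(83.4) + 0.415(66600) = 32913.2.
∂Q/∂P = −487.
E = (-487) × (83.4/32913.2) = -1.23402…

-1.234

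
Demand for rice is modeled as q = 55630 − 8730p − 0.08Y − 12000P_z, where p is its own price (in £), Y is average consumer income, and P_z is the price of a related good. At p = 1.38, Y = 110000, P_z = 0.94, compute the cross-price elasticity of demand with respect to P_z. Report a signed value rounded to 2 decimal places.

-0.48

At the given values, q = 55630 − 8730(1.38) − 0.08(110000) − 12000(0.94) = 23502.6.
∂q/∂P_z = -12000.
E = (-12000) × (0.94/23502.6) = -0.4799…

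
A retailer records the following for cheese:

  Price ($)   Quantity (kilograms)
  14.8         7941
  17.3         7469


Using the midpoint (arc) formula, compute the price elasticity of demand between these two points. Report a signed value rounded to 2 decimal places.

-0.39

%ΔQ = (7469 − 7941) / [(7941 + 7469)/2] = -472/7705 = -0.061258…
%ΔP = (17.3 − 14.8) / [(14.8 + 17.3)/2] = 2.5/16.05 = 0.155763…
Arc Ed = %ΔQ / %ΔP = (-472/7705) / (2.5/16.05) = -0.3932…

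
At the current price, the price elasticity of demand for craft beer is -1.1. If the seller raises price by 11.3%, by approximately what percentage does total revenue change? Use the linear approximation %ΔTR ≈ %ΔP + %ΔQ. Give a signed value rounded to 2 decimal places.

-1.13%

%ΔQ ≈ Ed × %ΔP = (-1.1) × (+11.3%) = -12.4300%
%ΔTR ≈ %ΔP + %ΔQ = (+11.3%) + (-12.4300%) = -1.1300%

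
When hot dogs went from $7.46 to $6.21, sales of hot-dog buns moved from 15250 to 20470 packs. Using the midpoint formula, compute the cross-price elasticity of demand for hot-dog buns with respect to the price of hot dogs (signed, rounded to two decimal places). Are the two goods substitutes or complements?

%ΔQ_{hot-dog buns} = (20470 − 15250)/avg = 5220/17860 = 0.292273…
%ΔP_{hot dogs} = (6.21 − 7.46)/avg = -1.25/6.835 = -0.182882…
E_cross = (5220/17860) / (-1.25/6.835) = -1.5981…
E_cross < 0 ⇒ the goods are complements.

-1.60; complements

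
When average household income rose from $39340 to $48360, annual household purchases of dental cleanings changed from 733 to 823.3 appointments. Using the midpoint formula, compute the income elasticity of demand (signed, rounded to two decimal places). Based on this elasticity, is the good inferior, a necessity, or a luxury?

%ΔQ = (823.3 − 733)/[( 733 + 823.3)/2] = 90.3/778.15 = 0.116044…
%ΔIncome = (48360 − 39340)/[( 39340 + 48360)/2] = 9020/43850 = 0.205701…
E_income = (90.3/778.15) / (9020/43850) = 0.5641…
0 < E_income < 1 ⇒ normal good, necessity.

0.56; necessity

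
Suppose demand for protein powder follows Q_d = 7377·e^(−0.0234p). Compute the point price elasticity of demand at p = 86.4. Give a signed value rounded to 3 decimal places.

dQ_d/dp = −0.0234·Q_d = -22.859. At p = 86.4, Q_d = 976.879.
Ed = (dQ_d/dp)·(p/Q_d) = (-22.859) × (86.4/976.879) = -2.02176

-2.022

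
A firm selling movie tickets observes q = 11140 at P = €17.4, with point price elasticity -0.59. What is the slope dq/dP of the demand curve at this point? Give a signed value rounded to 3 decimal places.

-377.736

Ed = (dq/dP)·(P/q) ⇒ dq/dP = Ed·q/P = (-0.59)·11140/17.4 = -377.73563…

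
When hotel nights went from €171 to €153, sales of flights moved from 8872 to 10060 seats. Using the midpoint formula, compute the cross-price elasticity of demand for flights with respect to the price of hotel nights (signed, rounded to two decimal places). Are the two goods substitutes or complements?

-1.13; complements

%ΔQ_{flights} = (10060 − 8872)/avg = 1188/9466 = 0.125501…
%ΔP_{hotel nights} = (153 − 171)/avg = -18/162 = -0.111111…
E_cross = (1188/9466) / (-18/162) = -1.1295…
E_cross < 0 ⇒ the goods are complements.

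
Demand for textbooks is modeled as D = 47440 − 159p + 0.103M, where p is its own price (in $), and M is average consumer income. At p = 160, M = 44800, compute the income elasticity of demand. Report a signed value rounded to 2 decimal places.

At the given values, D = 47440 − 159(160) + 0.103(44800) = 26614.4.
∂D/∂M = 0.103.
E = (0.103) × (44800/26614.4) = 0.1733…

0.17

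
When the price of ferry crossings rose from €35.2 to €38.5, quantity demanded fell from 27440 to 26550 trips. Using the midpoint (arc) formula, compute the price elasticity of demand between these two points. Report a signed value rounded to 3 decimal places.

-0.368

%ΔQ = (26550 − 27440) / [(27440 + 26550)/2] = -890/26995 = -0.032969…
%ΔP = (38.5 − 35.2) / [(35.2 + 38.5)/2] = 3.3/36.85 = 0.089552…
Arc Ed = %ΔQ / %ΔP = (-890/26995) / (3.3/36.85) = -0.36815…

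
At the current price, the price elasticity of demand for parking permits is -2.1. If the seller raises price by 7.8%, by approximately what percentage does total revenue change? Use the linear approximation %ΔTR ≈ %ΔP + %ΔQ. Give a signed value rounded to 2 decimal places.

-8.58%

%ΔQ ≈ Ed × %ΔP = (-2.1) × (+7.8%) = -16.3800%
%ΔTR ≈ %ΔP + %ΔQ = (+7.8%) + (-16.3800%) = -8.5800%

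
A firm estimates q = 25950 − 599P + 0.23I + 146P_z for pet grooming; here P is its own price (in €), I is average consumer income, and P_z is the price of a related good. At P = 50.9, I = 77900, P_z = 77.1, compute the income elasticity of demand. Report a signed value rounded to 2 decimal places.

At the given values, q = 25950 − 599(50.9) + 0.23(77900) + 146(77.1) = 24634.5.
∂q/∂I = 0.23.
E = (0.23) × (77900/24634.5) = 0.7273…

0.73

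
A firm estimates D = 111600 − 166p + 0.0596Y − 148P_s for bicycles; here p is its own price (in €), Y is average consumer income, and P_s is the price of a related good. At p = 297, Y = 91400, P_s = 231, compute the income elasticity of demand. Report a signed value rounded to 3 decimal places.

At the given values, D = 111600 − 166(297) + 0.0596(91400) − 148(231) = 33557.44.
∂D/∂Y = 0.0596.
E = (0.0596) × (91400/33557.44) = 0.16233…

0.162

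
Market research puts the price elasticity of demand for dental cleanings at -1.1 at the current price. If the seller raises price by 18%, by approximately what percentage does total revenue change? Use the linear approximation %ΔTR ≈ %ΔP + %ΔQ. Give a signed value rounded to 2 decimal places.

%ΔQ ≈ Ed × %ΔP = (-1.1) × (+18%) = -19.8000%
%ΔTR ≈ %ΔP + %ΔQ = (+18%) + (-19.8000%) = -1.8000%

-1.80%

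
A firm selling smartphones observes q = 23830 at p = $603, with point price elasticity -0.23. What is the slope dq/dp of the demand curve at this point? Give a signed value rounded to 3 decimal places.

-9.089

Ed = (dq/dp)·(p/q) ⇒ dq/dp = Ed·q/p = (-0.23)·23830/603 = -9.08938…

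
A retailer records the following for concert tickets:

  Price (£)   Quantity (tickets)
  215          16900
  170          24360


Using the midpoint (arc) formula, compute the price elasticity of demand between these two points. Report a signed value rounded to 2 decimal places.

%ΔQ = (24360 − 16900) / [(16900 + 24360)/2] = 7460/20630 = 0.361609…
%ΔP = (170 − 215) / [(215 + 170)/2] = -45/192.5 = -0.233766…
Arc Ed = %ΔQ / %ΔP = (7460/20630) / (-45/192.5) = -1.5468…

-1.55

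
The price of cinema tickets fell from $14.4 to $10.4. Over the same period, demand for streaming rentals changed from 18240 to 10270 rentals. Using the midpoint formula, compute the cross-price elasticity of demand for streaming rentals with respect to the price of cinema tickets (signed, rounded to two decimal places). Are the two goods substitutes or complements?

%ΔQ_{streaming rentals} = (10270 − 18240)/avg = -7970/14255 = -0.559102…
%ΔP_{cinema tickets} = (10.4 − 14.4)/avg = -4/12.4 = -0.322580…
E_cross = (-7970/14255) / (-4/12.4) = 1.7332…
E_cross > 0 ⇒ the goods are substitutes.

1.73; substitutes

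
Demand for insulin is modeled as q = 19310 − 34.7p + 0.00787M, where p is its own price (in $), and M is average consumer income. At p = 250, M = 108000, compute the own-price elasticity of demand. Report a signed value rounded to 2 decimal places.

At the given values, q = 19310 − 34.7(250) + 0.00787(108000) = 11484.96.
∂q/∂p = −34.7.
E = (-34.7) × (250/11484.96) = -0.7553…

-0.76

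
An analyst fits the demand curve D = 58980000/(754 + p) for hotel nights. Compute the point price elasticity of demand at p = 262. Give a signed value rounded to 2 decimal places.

dD/dp = −58980000/(754 + p)² = -57.137. At p = 262, D = 58051.2.
Ed = (dD/dp)·(p/D) = (-57.137) × (262/58051.2) = -0.2578…

-0.26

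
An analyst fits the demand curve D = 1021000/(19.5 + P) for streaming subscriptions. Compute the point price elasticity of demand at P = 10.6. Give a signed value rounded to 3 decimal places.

-0.352

dD/dP = −1021000/(19.5 + P)² = -1126.92. At P = 10.6, D = 33920.3.
Ed = (dD/dP)·(P/D) = (-1126.92) × (10.6/33920.3) = -0.35215…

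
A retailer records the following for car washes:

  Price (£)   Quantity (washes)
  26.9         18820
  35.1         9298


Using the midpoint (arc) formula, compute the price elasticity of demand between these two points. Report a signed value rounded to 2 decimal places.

%ΔQ = (9298 − 18820) / [(18820 + 9298)/2] = -9522/14059 = -0.677288…
%ΔP = (35.1 − 26.9) / [(26.9 + 35.1)/2] = 8.2/31 = 0.264516…
Arc Ed = %ΔQ / %ΔP = (-9522/14059) / (8.2/31) = -2.5604…

-2.56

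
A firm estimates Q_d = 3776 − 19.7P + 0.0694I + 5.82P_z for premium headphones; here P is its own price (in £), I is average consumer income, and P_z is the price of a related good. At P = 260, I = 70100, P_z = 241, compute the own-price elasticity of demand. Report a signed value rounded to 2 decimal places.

-1.04

At the given values, Q_d = 3776 − 19.7(260) + 0.0694(70100) + 5.82(241) = 4921.56.
∂Q_d/∂P = −19.7.
E = (-19.7) × (260/4921.56) = -1.0407…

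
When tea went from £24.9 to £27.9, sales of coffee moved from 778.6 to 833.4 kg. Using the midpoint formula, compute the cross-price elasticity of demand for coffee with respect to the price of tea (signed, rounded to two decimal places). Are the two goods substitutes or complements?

%ΔQ_{coffee} = (833.4 − 778.6)/avg = 54.8/806 = 0.067990…
%ΔP_{tea} = (27.9 − 24.9)/avg = 3/26.4 = 0.113636…
E_cross = (54.8/806) / (3/26.4) = 0.5983…
E_cross > 0 ⇒ the goods are substitutes.

0.60; substitutes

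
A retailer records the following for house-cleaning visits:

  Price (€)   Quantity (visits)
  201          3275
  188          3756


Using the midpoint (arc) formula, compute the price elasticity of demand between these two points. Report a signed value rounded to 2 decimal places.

%ΔQ = (3756 − 3275) / [(3275 + 3756)/2] = 481/3515.5 = 0.136822…
%ΔP = (188 − 201) / [(201 + 188)/2] = -13/194.5 = -0.066838…
Arc Ed = %ΔQ / %ΔP = (481/3515.5) / (-13/194.5) = -2.0470…

-2.05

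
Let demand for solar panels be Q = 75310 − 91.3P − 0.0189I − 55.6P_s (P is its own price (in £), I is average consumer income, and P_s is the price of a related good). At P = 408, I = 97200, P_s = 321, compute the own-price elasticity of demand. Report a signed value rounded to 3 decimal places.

At the given values, Q = 75310 − 91.3(408) − 0.0189(97200) − 55.6(321) = 18374.92.
∂Q/∂P = −91.3.
E = (-91.3) × (408/18374.92) = -2.02724…

-2.027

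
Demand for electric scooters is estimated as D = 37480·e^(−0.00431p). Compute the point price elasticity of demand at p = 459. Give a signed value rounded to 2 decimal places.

-1.98

dD/dp = −0.00431·D = -22.3417. At p = 459, D = 5183.69.
Ed = (dD/dp)·(p/D) = (-22.3417) × (459/5183.69) = -1.9782…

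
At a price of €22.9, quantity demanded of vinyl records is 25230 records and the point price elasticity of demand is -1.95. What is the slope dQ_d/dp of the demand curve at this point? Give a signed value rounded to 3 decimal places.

Ed = (dQ_d/dp)·(p/Q_d) ⇒ dQ_d/dp = Ed·Q_d/p = (-1.95)·25230/22.9 = -2148.40611…

-2148.406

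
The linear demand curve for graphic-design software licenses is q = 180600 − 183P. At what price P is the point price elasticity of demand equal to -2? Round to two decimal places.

657.92

Ed = −183P/(180600 − 183P). Set this equal to -2:
183P = 2·(180600 − 183P) ⇒ 183P(1 + 2) = 2·180600
P = 2·180600 / (183·3) = 657.9234…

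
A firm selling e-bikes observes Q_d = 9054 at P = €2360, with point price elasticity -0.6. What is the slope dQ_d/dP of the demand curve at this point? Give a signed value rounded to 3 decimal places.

Ed = (dQ_d/dP)·(P/Q_d) ⇒ dQ_d/dP = Ed·Q_d/P = (-0.6)·9054/2360 = -2.30186…

-2.302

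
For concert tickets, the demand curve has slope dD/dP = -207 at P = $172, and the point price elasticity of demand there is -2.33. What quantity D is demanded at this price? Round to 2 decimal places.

15280.69

Ed = (dD/dP)·(P/D) ⇒ D = (dD/dP)·P/Ed = (-207)·172/(-2.33) = 15280.6866…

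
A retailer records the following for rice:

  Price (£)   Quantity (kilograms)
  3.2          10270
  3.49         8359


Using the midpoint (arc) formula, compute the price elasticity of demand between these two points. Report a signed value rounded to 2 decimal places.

-2.37

%ΔQ = (8359 − 10270) / [(10270 + 8359)/2] = -1911/9314.5 = -0.205163…
%ΔP = (3.49 − 3.2) / [(3.2 + 3.49)/2] = 0.29/3.345 = 0.086696…
Arc Ed = %ΔQ / %ΔP = (-1911/9314.5) / (0.29/3.345) = -2.3664…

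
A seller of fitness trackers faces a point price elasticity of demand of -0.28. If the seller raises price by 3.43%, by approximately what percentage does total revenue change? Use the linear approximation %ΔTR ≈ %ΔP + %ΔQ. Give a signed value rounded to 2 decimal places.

+2.47%

%ΔQ ≈ Ed × %ΔP = (-0.28) × (+3.43%) = -0.9604%
%ΔTR ≈ %ΔP + %ΔQ = (+3.43%) + (-0.9604%) = +2.4696%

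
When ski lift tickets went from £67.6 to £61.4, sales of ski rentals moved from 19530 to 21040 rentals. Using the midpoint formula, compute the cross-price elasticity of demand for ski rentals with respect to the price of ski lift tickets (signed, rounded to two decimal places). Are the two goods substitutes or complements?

-0.77; complements

%ΔQ_{ski rentals} = (21040 − 19530)/avg = 1510/20285 = 0.074439…
%ΔP_{ski lift tickets} = (61.4 − 67.6)/avg = -6.2/64.5 = -0.096124…
E_cross = (1510/20285) / (-6.2/64.5) = -0.7744…
E_cross < 0 ⇒ the goods are complements.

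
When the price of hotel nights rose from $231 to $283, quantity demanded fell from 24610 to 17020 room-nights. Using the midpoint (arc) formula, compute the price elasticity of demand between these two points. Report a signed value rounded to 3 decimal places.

%ΔQ = (17020 − 24610) / [(24610 + 17020)/2] = -7590/20815 = -0.364640…
%ΔP = (283 − 231) / [(231 + 283)/2] = 52/257 = 0.202334…
Arc Ed = %ΔQ / %ΔP = (-7590/20815) / (52/257) = -1.80216…

-1.802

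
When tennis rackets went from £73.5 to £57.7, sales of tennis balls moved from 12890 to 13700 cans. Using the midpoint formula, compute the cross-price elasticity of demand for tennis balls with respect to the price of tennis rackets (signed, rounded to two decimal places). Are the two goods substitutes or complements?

%ΔQ_{tennis balls} = (13700 − 12890)/avg = 810/13295 = 0.060925…
%ΔP_{tennis rackets} = (57.7 − 73.5)/avg = -15.8/65.6 = -0.240853…
E_cross = (810/13295) / (-15.8/65.6) = -0.2529…
E_cross < 0 ⇒ the goods are complements.

-0.25; complements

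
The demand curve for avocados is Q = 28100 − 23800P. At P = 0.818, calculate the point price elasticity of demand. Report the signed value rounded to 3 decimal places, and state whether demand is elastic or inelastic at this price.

-2.255; elastic

dQ/dP = −23800. At P = 0.818, Q = 28100 − 23800(0.818) = 8631.6.
Ed = (dQ/dP)·(P/Q) = −23800 × (0.818/8631.6) = -2.25547…
|Ed| = 2.255 > 1, so demand is elastic.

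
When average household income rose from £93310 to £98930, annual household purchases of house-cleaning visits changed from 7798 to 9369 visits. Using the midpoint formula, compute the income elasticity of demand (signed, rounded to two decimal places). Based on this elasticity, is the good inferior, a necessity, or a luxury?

%ΔQ = (9369 − 7798)/[( 7798 + 9369)/2] = 1571/8583.5 = 0.183025…
%ΔIncome = (98930 − 93310)/[( 93310 + 98930)/2] = 5620/96120 = 0.058468…
E_income = (1571/8583.5) / (5620/96120) = 3.1303…
E_income > 1 ⇒ normal good, luxury.

3.13; luxury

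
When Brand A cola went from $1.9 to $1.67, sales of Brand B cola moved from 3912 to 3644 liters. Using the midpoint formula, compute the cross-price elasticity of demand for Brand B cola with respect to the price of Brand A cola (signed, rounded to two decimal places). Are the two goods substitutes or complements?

0.55; substitutes

%ΔQ_{Brand B cola} = (3644 − 3912)/avg = -268/3778 = -0.070937…
%ΔP_{Brand A cola} = (1.67 − 1.9)/avg = -0.23/1.785 = -0.128851…
E_cross = (-268/3778) / (-0.23/1.785) = 0.5505…
E_cross > 0 ⇒ the goods are substitutes.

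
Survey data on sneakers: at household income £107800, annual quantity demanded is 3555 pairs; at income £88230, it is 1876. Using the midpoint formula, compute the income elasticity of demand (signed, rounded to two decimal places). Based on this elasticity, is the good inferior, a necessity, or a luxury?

3.10; luxury

%ΔQ = (1876 − 3555)/[( 3555 + 1876)/2] = -1679/2715.5 = -0.618302…
%ΔIncome = (88230 − 107800)/[( 107800 + 88230)/2] = -19570/98015 = -0.199663…
E_income = (-1679/2715.5) / (-19570/98015) = 3.0967…
E_income > 1 ⇒ normal good, luxury.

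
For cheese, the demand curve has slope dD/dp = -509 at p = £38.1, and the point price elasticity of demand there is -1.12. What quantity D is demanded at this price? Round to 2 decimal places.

17315.09

Ed = (dD/dp)·(p/D) ⇒ D = (dD/dp)·p/Ed = (-509)·38.1/(-1.12) = 17315.0892…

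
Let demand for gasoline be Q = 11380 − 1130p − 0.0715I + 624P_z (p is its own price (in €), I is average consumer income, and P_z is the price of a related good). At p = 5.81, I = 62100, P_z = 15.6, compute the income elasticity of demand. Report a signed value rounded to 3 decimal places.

-0.439

At the given values, Q = 11380 − 1130(5.81) − 0.0715(62100) + 624(15.6) = 10108.95.
∂Q/∂I = -0.0715.
E = (-0.0715) × (62100/10108.95) = -0.43922…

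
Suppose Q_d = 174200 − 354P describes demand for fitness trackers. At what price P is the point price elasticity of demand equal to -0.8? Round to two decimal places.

Ed = −354P/(174200 − 354P). Set this equal to -0.8:
354P = 0.8·(174200 − 354P) ⇒ 354P(1 + 0.8) = 0.8·174200
P = 0.8·174200 / (354·1.8) = 218.7068…

218.71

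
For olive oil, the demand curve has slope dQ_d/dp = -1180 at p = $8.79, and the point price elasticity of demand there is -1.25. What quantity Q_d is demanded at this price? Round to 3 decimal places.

8297.760

Ed = (dQ_d/dp)·(p/Q_d) ⇒ Q_d = (dQ_d/dp)·p/Ed = (-1180)·8.79/(-1.25) = 8297.76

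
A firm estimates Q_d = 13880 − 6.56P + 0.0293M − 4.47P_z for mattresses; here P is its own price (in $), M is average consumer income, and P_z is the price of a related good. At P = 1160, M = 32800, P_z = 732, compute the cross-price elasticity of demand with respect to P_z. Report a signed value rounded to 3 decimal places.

At the given values, Q_d = 13880 − 6.56(1160) + 0.0293(32800) − 4.47(732) = 3959.4.
∂Q_d/∂P_z = -4.47.
E = (-4.47) × (732/3959.4) = -0.82639…

-0.826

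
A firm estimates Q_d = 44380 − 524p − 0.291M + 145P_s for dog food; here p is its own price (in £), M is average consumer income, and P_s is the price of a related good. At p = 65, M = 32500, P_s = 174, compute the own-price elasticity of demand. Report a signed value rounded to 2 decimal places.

-1.31

At the given values, Q_d = 44380 − 524(65) − 0.291(32500) + 145(174) = 26092.5.
∂Q_d/∂p = −524.
E = (-524) × (65/26092.5) = -1.3053…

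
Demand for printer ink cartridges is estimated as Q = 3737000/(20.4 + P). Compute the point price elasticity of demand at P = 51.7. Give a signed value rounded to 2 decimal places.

dQ/dP = −3737000/(20.4 + P)² = -718.874. At P = 51.7, Q = 51830.8.
Ed = (dQ/dP)·(P/Q) = (-718.874) × (51.7/51830.8) = -0.7170…

-0.72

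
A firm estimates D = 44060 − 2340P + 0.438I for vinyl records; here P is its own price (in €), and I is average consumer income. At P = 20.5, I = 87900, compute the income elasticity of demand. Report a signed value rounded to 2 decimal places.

At the given values, D = 44060 − 2340(20.5) + 0.438(87900) = 34590.2.
∂D/∂I = 0.438.
E = (0.438) × (87900/34590.2) = 1.1130…

1.11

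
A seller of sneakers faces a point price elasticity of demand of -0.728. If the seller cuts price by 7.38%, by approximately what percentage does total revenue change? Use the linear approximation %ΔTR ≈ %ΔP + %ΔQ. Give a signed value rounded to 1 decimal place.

-2.0%

%ΔQ ≈ Ed × %ΔP = (-0.728) × (-7.38%) = +5.3726%
%ΔTR ≈ %ΔP + %ΔQ = (-7.38%) + (+5.3726%) = -2.0074%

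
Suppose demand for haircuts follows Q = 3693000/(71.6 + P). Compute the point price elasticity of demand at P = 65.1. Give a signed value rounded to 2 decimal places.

-0.48

dQ/dP = −3693000/(71.6 + P)² = -197.625. At P = 65.1, Q = 27015.4.
Ed = (dQ/dP)·(P/Q) = (-197.625) × (65.1/27015.4) = -0.4762…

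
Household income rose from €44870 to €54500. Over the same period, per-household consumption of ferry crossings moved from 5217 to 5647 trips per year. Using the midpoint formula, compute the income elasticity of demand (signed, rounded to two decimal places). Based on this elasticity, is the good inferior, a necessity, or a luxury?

%ΔQ = (5647 − 5217)/[( 5217 + 5647)/2] = 430/5432 = 0.079160…
%ΔIncome = (54500 − 44870)/[( 44870 + 54500)/2] = 9630/49685 = 0.193821…
E_income = (430/5432) / (9630/49685) = 0.4084…
0 < E_income < 1 ⇒ normal good, necessity.

0.41; necessity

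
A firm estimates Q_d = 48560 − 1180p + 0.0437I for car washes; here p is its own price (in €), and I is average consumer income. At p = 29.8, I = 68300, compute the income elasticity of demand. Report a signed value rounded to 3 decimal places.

0.182

At the given values, Q_d = 48560 − 1180(29.8) + 0.0437(68300) = 16380.71.
∂Q_d/∂I = 0.0437.
E = (0.0437) × (68300/16380.71) = 0.18220…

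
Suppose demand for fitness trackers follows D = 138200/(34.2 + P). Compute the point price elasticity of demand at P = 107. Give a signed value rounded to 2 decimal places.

-0.76

dD/dP = −138200/(34.2 + P)² = -6.93168. At P = 107, D = 978.754.
Ed = (dD/dP)·(P/D) = (-6.93168) × (107/978.754) = -0.7577…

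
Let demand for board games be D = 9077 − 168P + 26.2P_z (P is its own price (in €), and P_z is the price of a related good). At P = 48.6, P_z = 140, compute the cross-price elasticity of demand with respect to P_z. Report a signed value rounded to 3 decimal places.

0.801

At the given values, D = 9077 − 168(48.6) + 26.2(140) = 4580.2.
∂D/∂P_z = 26.2.
E = (26.2) × (140/4580.2) = 0.80083…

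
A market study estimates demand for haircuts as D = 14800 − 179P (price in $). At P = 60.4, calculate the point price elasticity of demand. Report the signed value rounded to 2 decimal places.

dD/dP = −179. At P = 60.4, D = 14800 − 179(60.4) = 3988.4.
Ed = (dD/dP)·(P/D) = −179 × (60.4/3988.4) = -2.7107…

-2.71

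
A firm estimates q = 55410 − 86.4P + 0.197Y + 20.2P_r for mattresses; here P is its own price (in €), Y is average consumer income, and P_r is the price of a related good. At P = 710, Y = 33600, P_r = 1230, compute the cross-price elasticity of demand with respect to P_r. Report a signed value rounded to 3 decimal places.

At the given values, q = 55410 − 86.4(710) + 0.197(33600) + 20.2(1230) = 25531.2.
∂q/∂P_r = 20.2.
E = (20.2) × (1230/25531.2) = 0.97316…

0.973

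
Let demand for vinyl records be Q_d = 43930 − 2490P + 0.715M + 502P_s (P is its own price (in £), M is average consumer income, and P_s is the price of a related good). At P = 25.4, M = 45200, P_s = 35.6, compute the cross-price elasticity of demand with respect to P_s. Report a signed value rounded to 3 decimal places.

At the given values, Q_d = 43930 − 2490(25.4) + 0.715(45200) + 502(35.6) = 30873.2.
∂Q_d/∂P_s = 502.
E = (502) × (35.6/30873.2) = 0.57885…

0.579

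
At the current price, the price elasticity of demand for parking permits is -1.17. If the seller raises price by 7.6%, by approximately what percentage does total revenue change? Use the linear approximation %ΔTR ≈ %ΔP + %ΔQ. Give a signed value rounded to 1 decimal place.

%ΔQ ≈ Ed × %ΔP = (-1.17) × (+7.6%) = -8.8920%
%ΔTR ≈ %ΔP + %ΔQ = (+7.6%) + (-8.8920%) = -1.2920%

-1.3%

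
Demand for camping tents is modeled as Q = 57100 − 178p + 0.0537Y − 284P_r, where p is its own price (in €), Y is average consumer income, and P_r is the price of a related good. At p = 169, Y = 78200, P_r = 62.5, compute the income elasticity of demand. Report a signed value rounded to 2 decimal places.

At the given values, Q = 57100 − 178(169) + 0.0537(78200) − 284(62.5) = 13467.34.
∂Q/∂Y = 0.0537.
E = (0.0537) × (78200/13467.34) = 0.3118…

0.31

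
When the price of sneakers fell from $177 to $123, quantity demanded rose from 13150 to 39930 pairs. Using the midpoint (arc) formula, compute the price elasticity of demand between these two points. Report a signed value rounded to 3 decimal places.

-2.803

%ΔQ = (39930 − 13150) / [(13150 + 39930)/2] = 26780/26540 = 1.009042…
%ΔP = (123 − 177) / [(177 + 123)/2] = -54/150 = -0.36
Arc Ed = %ΔQ / %ΔP = (26780/26540) / (-54/150) = -2.80289…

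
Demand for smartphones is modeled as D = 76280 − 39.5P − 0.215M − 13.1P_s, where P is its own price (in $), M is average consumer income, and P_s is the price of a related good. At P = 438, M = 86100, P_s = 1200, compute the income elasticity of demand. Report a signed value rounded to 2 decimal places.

At the given values, D = 76280 − 39.5(438) − 0.215(86100) − 13.1(1200) = 24747.5.
∂D/∂M = -0.215.
E = (-0.215) × (86100/24747.5) = -0.7480…

-0.75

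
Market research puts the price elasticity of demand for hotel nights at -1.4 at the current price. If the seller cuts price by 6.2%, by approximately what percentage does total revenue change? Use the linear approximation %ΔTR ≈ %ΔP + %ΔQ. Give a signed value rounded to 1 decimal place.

+2.5%

%ΔQ ≈ Ed × %ΔP = (-1.4) × (-6.2%) = +8.6800%
%ΔTR ≈ %ΔP + %ΔQ = (-6.2%) + (+8.6800%) = +2.4800%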